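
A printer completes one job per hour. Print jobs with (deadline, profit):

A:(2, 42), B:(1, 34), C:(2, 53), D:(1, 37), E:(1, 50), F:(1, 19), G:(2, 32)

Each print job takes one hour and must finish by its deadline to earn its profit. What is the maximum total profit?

103

Profit order: C=53 E=50 A=42 D=37 B=34 G=32 F=19
Assign: C→slot 2, E→slot 1, A skipped, D skipped, B skipped, G skipped, F skipped.
Slots: [1:E] [2:C]
Profit = 50 + 53 = 103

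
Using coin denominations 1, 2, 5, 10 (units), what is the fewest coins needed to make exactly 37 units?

37 = 3×10 + 1×5 + 1×2
Total coins = 3 + 1 + 1 = 5

5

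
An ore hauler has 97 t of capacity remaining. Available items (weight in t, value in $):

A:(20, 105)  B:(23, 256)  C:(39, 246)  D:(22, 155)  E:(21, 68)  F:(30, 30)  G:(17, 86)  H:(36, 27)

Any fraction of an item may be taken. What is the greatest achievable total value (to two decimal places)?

725.25

Ratios (sorted): B 11.13, D 7.05, C 6.31, A 5.25, G 5.06, E 3.24, F 1.00, H 0.75
take B (23 @ 256); take D (22 @ 155); take C (39 @ 246); take 13/20 of A → 68.25. Capacity used 97/97.
Total value = 725.25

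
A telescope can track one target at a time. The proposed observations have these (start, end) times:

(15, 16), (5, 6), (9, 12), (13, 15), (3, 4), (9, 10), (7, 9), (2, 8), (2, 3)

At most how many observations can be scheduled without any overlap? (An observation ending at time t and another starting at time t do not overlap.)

Sorted by end: (2,3)  (3,4)  (5,6)  (2,8)  (7,9)  (9,10)  (9,12)  (13,15)  (15,16)
take (2,3); take (3,4); take (5,6); take (7,9); take (9,10); take (13,15); take (15,16).
Selected 7 observations.

7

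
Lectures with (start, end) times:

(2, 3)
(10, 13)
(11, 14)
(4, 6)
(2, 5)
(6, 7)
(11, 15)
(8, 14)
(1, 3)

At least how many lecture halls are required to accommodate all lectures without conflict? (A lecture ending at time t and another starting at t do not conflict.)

The answer is the maximum number of intervals overlapping at any instant.
starts: [1, 2, 2, 4, 6, 8, 10, 11, 11]
ends:   [3, 3, 5, 6, 7, 13, 14, 14, 15]
s1→1 s2→2 s2→3 e3→2 e3→1 s4→2 e5→1 e6→0 s6→1 e7→0 s8→1 s10→2 s11→3 s11→4  — peak 4.

4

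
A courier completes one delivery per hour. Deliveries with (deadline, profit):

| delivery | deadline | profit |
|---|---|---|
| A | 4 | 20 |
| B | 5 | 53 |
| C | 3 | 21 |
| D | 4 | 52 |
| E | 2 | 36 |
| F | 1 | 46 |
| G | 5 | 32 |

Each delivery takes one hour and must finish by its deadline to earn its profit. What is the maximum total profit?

219

Take jobs in profit order; each goes to the latest open slot no later than its deadline.
Profit order: B=53 D=52 F=46 E=36 G=32 C=21 A=20
Assign: B→slot 5, D→slot 4, F→slot 1, E→slot 2, G→slot 3, C skipped, A skipped.
Slots: [1:F] [2:E] [3:G] [4:D] [5:B]
Profit = 46 + 36 + 32 + 52 + 53 = 219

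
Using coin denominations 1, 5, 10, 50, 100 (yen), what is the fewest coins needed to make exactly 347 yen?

10

347 = 3×100 + 4×10 + 1×5 + 2×1
Total coins = 3 + 4 + 1 + 2 = 10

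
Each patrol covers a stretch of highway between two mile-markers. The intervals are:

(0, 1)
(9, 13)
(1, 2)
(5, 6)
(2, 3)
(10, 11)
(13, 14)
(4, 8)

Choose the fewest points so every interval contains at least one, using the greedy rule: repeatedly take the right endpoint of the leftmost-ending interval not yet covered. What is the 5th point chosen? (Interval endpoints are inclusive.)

14

Sort by right endpoint; whenever an interval is uncovered, place a point at its right end.
By right end: [0,1]  [1,2]  [2,3]  [5,6]  [4,8]  [10,11]  [9,13]  [13,14]
[0,1] uncovered → point at 1; [2,3] uncovered → point at 3; [5,6] uncovered → point at 6; [10,11] uncovered → point at 11; [13,14] uncovered → point at 14.
Points: 1, 3, 6, 11, 14 (5 total).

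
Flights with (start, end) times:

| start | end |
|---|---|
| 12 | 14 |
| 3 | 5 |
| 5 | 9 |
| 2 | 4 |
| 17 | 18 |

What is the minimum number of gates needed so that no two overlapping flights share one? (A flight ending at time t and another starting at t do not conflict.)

2

The answer is the maximum number of intervals overlapping at any instant.
Events (time:±→running): 2:+→1 3:+→2 … peak 2.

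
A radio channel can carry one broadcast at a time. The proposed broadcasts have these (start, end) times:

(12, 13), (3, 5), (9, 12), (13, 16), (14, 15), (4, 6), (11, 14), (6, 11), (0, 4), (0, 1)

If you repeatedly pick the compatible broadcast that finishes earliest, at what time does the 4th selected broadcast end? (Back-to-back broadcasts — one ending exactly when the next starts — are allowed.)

13

By end time: (0,1), (0,4), (3,5), (4,6), (6,11), (9,12), (12,13), (11,14), (14,15), (13,16).
Pick (0,1); next start ≥ 1 → (3,5); next start ≥ 5 → (6,11); next start ≥ 11 → (12,13); next start ≥ 13 → (14,15).
Selected: (0,1) (3,5) (6,11) (12,13) (14,15)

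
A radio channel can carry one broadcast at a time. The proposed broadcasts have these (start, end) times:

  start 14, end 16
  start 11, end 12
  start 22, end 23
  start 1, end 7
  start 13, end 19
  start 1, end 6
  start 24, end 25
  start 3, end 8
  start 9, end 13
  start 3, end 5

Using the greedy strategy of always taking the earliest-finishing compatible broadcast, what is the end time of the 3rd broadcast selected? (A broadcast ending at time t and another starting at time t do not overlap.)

By end time: (3,5), (1,6), (1,7), (3,8), (11,12), (9,13), (14,16), (13,19), (22,23), (24,25).
Pick (3,5); next start ≥ 5 → (11,12); next start ≥ 12 → (14,16); next start ≥ 16 → (22,23); next start ≥ 23 → (24,25).
Selected: (3,5) (11,12) (14,16) (22,23) (24,25)

16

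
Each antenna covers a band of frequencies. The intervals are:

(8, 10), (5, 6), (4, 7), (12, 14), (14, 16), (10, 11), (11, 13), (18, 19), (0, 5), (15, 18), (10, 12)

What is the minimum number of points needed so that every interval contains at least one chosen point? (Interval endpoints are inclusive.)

5

Process intervals by earliest right end; each time one isn't hit yet, stab at its right endpoint.
By right end: [0,5]  [5,6]  [4,7]  [8,10]  [10,11]  [10,12]  [11,13]  [12,14]  [14,16]  [15,18]  [18,19]
[0,5] uncovered → point at 5; [8,10] uncovered → point at 10; [11,13] uncovered → point at 13; [14,16] uncovered → point at 16; [18,19] uncovered → point at 19.
Points: 5, 10, 13, 16, 19 (5 total).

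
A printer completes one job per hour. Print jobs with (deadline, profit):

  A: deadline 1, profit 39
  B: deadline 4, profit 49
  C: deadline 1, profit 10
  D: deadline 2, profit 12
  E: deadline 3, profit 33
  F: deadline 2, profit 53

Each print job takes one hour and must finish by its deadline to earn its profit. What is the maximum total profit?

174

Sort by profit descending; place each in the latest free slot ≤ its deadline.
By profit: F(d2,53), B(d4,49), A(d1,39), E(d3,33), D(d2,12), C(d1,10)
F→slot 2; B→slot 4; A→slot 1; E→slot 3; D skipped; C skipped.
Profit = 39 + 53 + 33 + 49 = 174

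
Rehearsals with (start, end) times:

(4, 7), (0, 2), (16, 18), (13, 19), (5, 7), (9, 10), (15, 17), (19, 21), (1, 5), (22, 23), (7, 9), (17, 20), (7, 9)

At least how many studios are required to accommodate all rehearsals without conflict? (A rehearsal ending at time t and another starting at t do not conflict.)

3

Events (time:±→running): 0:+→1 1:+→2 2:-→1 4:+→2 5:-→1 5:+→2 7:-→1 7:-→0 7:+→1 7:+→2 9:-→1 9:-→0 9:+→1 10:-→0 13:+→1 15:+→2 16:+→3 … peak 3.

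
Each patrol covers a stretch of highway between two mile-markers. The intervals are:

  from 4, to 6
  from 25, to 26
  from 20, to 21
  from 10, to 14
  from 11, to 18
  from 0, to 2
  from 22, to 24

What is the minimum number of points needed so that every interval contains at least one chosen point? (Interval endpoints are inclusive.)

6

By right end: [0,2]  [4,6]  [10,14]  [11,18]  [20,21]  [22,24]  [25,26]
[0,2] uncovered → point at 2; [4,6] uncovered → point at 6; [10,14] uncovered → point at 14; [20,21] uncovered → point at 21; [22,24] uncovered → point at 24; [25,26] uncovered → point at 26.
Points: 2, 6, 14, 21, 24, 26 (6 total).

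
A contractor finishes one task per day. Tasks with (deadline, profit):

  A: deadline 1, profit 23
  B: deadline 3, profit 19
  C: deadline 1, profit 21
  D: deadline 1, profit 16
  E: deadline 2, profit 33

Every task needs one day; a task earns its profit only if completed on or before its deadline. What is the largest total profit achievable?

Profit order: E=33 A=23 C=21 B=19 D=16
Assign: E→slot 2, A→slot 1, C skipped, B→slot 3, D skipped.
Slots: [1:A] [2:E] [3:B]
Profit = 23 + 33 + 19 = 75

75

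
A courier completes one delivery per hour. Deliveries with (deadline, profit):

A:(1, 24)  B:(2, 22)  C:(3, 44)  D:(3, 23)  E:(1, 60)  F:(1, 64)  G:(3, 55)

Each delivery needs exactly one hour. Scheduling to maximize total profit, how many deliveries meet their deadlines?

3

Sort by profit descending; place each in the latest free slot ≤ its deadline.
Profit order: F=64 E=60 G=55 C=44 A=24 D=23 B=22
Assign: F→slot 1, E skipped, G→slot 3, C→slot 2, A skipped, D skipped, B skipped.
Slots: [1:F] [2:C] [3:G]
3 of 7 scheduled.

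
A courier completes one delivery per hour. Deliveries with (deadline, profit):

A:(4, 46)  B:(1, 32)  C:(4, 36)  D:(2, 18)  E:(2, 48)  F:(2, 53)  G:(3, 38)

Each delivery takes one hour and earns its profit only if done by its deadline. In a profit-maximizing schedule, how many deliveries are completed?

Sort by profit descending; place each in the latest free slot ≤ its deadline.
By profit: F(d2,53), E(d2,48), A(d4,46), G(d3,38), C(d4,36), B(d1,32), D(d2,18)
F→slot 2; E→slot 1; A→slot 4; G→slot 3; C skipped; B skipped; D skipped.
4 of 7 scheduled.

4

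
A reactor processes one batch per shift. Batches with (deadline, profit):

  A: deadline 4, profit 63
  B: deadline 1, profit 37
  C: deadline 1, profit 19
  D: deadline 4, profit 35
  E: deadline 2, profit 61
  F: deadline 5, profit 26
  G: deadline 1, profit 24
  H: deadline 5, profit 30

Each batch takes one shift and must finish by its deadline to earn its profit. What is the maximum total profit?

226

Sort by profit descending; place each in the latest free slot ≤ its deadline.
Profit order: A=63 E=61 B=37 D=35 H=30 F=26 G=24 C=19
Assign: A→slot 4, E→slot 2, B→slot 1, D→slot 3, H→slot 5, F skipped, G skipped, C skipped.
Slots: [1:B] [2:E] [3:D] [4:A] [5:H]
Profit = 37 + 61 + 35 + 63 + 30 = 226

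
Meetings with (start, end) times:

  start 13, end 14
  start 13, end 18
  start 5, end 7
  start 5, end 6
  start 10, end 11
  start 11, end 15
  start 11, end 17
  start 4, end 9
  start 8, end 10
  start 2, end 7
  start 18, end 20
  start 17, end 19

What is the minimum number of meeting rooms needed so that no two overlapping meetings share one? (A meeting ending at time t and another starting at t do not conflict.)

4

starts: [2, 4, 5, 5, 8, 10, 11, 11, 13, 13, 17, 18]
ends:   [6, 7, 7, 9, 10, 11, 14, 15, 17, 18, 19, 20]
s2→1 s4→2 s5→3 s5→4  — peak 4.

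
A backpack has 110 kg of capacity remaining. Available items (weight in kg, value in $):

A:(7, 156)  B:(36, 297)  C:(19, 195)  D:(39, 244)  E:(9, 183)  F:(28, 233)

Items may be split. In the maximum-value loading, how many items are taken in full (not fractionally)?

Ratios (sorted): A 22.29, E 20.33, C 10.26, F 8.32, B 8.25, D 6.26
take A (7 @ 156); take E (9 @ 183); take C (19 @ 195); take F (28 @ 233); take B (36 @ 297); take 11/39 of D → 68.82. Capacity used 110/110.
5 item(s) taken whole; one partial (take 11/39 of D).

5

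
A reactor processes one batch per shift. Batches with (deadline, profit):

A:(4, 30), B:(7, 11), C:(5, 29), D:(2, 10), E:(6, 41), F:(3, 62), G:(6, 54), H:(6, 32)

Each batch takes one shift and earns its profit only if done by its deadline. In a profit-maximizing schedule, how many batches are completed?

Take jobs in profit order; each goes to the latest open slot no later than its deadline.
Profit order: F=62 G=54 E=41 H=32 A=30 C=29 B=11 D=10
Assign: F→slot 3, G→slot 6, E→slot 5, H→slot 4, A→slot 2, C→slot 1, B→slot 7, D skipped.
Slots: [1:C] [2:A] [3:F] [4:H] [5:E] [6:G] [7:B]
7 of 8 scheduled.

7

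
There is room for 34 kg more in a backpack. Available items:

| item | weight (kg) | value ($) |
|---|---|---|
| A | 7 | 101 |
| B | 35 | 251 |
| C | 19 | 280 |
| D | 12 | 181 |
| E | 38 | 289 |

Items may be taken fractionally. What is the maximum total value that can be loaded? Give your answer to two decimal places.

504.29

Sort by value per unit weight and fill in that order.
Order: D (181/12=15.08) > C (280/19=14.74) > A (101/7=14.43) > E (289/38=7.61) > B (251/35=7.17)
Fill: take D (12 @ 181) → take C (19 @ 280) → take 3/7 of A → 43.29; 34/34 used.
Total value = 504.29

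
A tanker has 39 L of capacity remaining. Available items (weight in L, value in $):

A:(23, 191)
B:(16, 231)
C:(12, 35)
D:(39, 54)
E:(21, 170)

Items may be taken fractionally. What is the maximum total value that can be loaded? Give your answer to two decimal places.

Ratios (sorted): B 14.44, A 8.30, E 8.10, C 2.92, D 1.38
take B (16 @ 231); take A (23 @ 191). Capacity used 39/39.
Total value = 422.00

422.00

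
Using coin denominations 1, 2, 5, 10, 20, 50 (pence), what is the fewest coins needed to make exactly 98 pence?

Greedy: take as many of the largest coin as possible, then repeat with the remainder.
98 = 1×50 + 2×20 + 1×5 + 1×2 + 1×1
Total coins = 1 + 2 + 1 + 1 + 1 = 6

6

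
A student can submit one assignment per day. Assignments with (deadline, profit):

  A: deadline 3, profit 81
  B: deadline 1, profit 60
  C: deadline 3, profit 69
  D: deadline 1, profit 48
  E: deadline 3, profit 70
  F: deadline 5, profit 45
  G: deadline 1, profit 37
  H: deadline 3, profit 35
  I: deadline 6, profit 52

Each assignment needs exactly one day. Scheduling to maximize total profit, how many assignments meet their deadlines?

Sort by profit descending; place each in the latest free slot ≤ its deadline.
By profit: A(d3,81), E(d3,70), C(d3,69), B(d1,60), I(d6,52), D(d1,48), F(d5,45), G(d1,37), H(d3,35)
A→slot 3; E→slot 2; C→slot 1; B skipped; I→slot 6; D skipped; F→slot 5; G skipped; H skipped.
5 of 9 scheduled.

5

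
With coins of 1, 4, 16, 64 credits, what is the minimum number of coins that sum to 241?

7

241 − 3×64→49 − 3×16→1 − 1×1→0
Total coins = 3 + 3 + 1 = 7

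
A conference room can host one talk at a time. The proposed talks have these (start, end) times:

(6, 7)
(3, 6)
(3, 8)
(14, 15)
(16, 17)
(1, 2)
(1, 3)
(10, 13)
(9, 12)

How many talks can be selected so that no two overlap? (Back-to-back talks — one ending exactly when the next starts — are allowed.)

Greedy by earliest finish: after sorting by end time, pick each interval compatible with the last pick.
Sorted by end: (1,2)  (1,3)  (3,6)  (6,7)  (3,8)  (9,12)  (10,13)  (14,15)  (16,17)
take (1,2); take (3,6); take (6,7); skip (3,8); take (9,12); take (14,15); take (16,17).
Selected 6 talks.

6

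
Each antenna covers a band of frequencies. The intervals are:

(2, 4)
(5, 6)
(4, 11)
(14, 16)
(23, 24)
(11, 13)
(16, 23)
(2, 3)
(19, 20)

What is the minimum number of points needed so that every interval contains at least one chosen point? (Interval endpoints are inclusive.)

Sort by right endpoint; whenever an interval is uncovered, place a point at its right end.
Sorted: [2,3] [2,4] [5,6] [4,11] [11,13] [14,16] [19,20] [16,23] [23,24]
{[2,3],[2,4]} hit by 3; {[5,6],[4,11]} hit by 6; {[11,13]} hit by 13; {[14,16]} hit by 16; {[19,20],[16,23]} hit by 20; {[23,24]} hit by 24.
Points: 3, 6, 13, 16, 20, 24 (6 total).

6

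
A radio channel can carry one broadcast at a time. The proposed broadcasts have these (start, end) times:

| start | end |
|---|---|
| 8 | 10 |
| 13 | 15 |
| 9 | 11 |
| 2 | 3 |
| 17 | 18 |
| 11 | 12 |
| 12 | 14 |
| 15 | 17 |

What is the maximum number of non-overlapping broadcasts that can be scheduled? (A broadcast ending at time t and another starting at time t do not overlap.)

By end time: (2,3), (8,10), (9,11), (11,12), (12,14), (13,15), (15,17), (17,18).
Pick (2,3); next start ≥ 3 → (8,10); next start ≥ 10 → (11,12); next start ≥ 12 → (12,14); next start ≥ 14 → (15,17); next start ≥ 17 → (17,18).
Selected 6 broadcasts.

6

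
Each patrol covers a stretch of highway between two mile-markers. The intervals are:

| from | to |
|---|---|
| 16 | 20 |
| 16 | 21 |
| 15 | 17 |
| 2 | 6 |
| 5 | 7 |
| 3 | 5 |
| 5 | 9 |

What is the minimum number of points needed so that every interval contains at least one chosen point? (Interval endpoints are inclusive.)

2

Sorted: [3,5] [2,6] [5,7] [5,9] [15,17] [16,20] [16,21]
{[3,5],[2,6],[5,7],[5,9]} hit by 5; {[15,17],[16,20],[16,21]} hit by 17.
Points: 5, 17 (2 total).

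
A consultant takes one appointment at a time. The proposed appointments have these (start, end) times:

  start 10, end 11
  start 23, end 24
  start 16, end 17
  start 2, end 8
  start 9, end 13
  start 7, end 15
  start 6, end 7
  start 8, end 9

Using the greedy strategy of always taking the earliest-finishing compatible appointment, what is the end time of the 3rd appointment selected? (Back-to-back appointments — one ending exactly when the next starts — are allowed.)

Sort by end time and greedily take each interval whose start is ≥ the last chosen end.
By end time: (6,7), (2,8), (8,9), (10,11), (9,13), (7,15), (16,17), (23,24).
Pick (6,7); next start ≥ 7 → (8,9); next start ≥ 9 → (10,11); next start ≥ 11 → (16,17); next start ≥ 17 → (23,24).
Selected: (6,7) (8,9) (10,11) (16,17) (23,24)

11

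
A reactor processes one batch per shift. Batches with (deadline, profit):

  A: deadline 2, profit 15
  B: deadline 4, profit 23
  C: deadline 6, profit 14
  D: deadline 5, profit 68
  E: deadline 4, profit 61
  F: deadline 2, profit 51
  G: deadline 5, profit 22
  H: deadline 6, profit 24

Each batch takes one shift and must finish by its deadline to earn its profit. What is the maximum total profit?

249

Take jobs in profit order; each goes to the latest open slot no later than its deadline.
By profit: D(d5,68), E(d4,61), F(d2,51), H(d6,24), B(d4,23), G(d5,22), A(d2,15), C(d6,14)
D→slot 5; E→slot 4; F→slot 2; H→slot 6; B→slot 3; G→slot 1; A skipped; C skipped.
Profit = 22 + 51 + 23 + 61 + 68 + 24 = 249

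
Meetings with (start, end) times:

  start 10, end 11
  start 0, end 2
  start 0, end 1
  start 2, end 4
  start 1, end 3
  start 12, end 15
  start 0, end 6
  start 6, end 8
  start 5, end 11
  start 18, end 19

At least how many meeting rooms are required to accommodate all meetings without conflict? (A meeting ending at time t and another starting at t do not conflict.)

Events (time:±→running): 0:+→1 0:+→2 0:+→3 … peak 3.

3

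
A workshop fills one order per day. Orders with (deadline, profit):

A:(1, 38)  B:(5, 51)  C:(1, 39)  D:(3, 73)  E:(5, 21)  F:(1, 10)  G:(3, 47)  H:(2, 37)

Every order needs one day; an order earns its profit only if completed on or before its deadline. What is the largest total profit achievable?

231

By profit: D(d3,73), B(d5,51), G(d3,47), C(d1,39), A(d1,38), H(d2,37), E(d5,21), F(d1,10)
D→slot 3; B→slot 5; G→slot 2; C→slot 1; A skipped; H skipped; E→slot 4; F skipped.
Profit = 39 + 47 + 73 + 21 + 51 = 231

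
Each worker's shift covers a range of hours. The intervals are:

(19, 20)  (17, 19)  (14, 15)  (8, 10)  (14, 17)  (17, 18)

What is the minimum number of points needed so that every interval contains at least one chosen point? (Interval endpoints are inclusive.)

By right end: [8,10]  [14,15]  [14,17]  [17,18]  [17,19]  [19,20]
[8,10] uncovered → point at 10; [14,15] uncovered → point at 15; [17,18] uncovered → point at 18; [19,20] uncovered → point at 20.
Points: 10, 15, 18, 20 (4 total).

4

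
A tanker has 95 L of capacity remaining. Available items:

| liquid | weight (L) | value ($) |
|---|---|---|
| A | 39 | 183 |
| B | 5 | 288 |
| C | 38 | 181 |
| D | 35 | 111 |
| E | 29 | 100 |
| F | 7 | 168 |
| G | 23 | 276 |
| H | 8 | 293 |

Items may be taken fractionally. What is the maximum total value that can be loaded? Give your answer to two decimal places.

1271.69

Sort by value per unit weight and fill in that order.
Ratios (sorted): B 57.60, H 36.62, F 24.00, G 12.00, C 4.76, A 4.69, E 3.45, D 3.17
take B (5 @ 288); take H (8 @ 293); take F (7 @ 168); take G (23 @ 276); take C (38 @ 181); take 14/39 of A → 65.69. Capacity used 95/95.
Total value = 1271.69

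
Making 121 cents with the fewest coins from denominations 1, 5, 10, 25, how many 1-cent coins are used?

1

121 = 4×25 + 2×10 + 1×1
Count of 1: 1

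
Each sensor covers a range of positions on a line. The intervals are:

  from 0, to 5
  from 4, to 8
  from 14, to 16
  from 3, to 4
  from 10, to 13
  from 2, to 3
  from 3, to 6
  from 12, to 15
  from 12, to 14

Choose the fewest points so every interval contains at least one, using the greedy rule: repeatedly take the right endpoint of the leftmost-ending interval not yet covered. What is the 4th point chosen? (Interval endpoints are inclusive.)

16

Process intervals by earliest right end; each time one isn't hit yet, stab at its right endpoint.
Sorted: [2,3] [3,4] [0,5] [3,6] [4,8] [10,13] [12,14] [12,15] [14,16]
{[2,3],[3,4],[0,5],[3,6]} hit by 3; {[4,8]} hit by 8; {[10,13],[12,14],[12,15]} hit by 13; {[14,16]} hit by 16.
Points: 3, 8, 13, 16 (4 total).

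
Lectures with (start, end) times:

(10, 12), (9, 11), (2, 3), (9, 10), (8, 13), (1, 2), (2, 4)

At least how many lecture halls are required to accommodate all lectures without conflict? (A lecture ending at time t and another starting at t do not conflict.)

3

Count concurrent intervals with a sweep; the peak is the room count.
starts: [1, 2, 2, 8, 9, 9, 10]
ends:   [2, 3, 4, 10, 11, 12, 13]
s1→1 e2→0 s2→1 s2→2 e3→1 e4→0 s8→1 s9→2 s9→3  — peak 3.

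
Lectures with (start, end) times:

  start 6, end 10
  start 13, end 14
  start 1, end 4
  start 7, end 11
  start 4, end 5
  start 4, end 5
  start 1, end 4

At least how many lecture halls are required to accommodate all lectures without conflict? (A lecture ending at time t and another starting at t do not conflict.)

2

Events (time:±→running): 1:+→1 1:+→2 … peak 2.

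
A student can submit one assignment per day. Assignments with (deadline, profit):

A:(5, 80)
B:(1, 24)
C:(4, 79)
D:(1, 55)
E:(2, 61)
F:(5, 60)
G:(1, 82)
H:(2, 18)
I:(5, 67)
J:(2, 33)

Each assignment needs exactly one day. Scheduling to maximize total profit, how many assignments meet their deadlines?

Sort by profit descending; place each in the latest free slot ≤ its deadline.
By profit: G(d1,82), A(d5,80), C(d4,79), I(d5,67), E(d2,61), F(d5,60), D(d1,55), J(d2,33), B(d1,24), H(d2,18)
G→slot 1; A→slot 5; C→slot 4; I→slot 3; E→slot 2; F skipped; D skipped; J skipped; B skipped; H skipped.
5 of 10 scheduled.

5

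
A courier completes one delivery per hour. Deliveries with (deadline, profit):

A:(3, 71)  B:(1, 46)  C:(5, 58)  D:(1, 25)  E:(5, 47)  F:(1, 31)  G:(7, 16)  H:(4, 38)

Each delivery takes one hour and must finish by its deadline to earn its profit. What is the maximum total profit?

276

By profit: A(d3,71), C(d5,58), E(d5,47), B(d1,46), H(d4,38), F(d1,31), D(d1,25), G(d7,16)
A→slot 3; C→slot 5; E→slot 4; B→slot 1; H→slot 2; F skipped; D skipped; G→slot 7.
Profit = 46 + 38 + 71 + 47 + 58 + 16 = 276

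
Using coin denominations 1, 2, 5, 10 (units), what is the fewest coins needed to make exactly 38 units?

6

Use the largest denomination that fits, subtract, and repeat.
38 = 3×10 + 1×5 + 1×2 + 1×1
Total coins = 3 + 1 + 1 + 1 = 6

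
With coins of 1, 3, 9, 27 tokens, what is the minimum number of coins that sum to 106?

Greedy: take as many of the largest coin as possible, then repeat with the remainder.
106 = 3×27 + 2×9 + 2×3 + 1×1
Total coins = 3 + 2 + 2 + 1 = 8

8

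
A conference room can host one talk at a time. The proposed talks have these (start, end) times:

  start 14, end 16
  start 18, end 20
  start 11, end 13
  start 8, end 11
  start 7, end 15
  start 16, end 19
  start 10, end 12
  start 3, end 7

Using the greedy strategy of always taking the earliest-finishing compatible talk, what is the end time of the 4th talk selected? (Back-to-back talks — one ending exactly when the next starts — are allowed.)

Sort by end time and greedily take each interval whose start is ≥ the last chosen end.
By end time: (3,7), (8,11), (10,12), (11,13), (7,15), (14,16), (16,19), (18,20).
Pick (3,7); next start ≥ 7 → (8,11); next start ≥ 11 → (11,13); next start ≥ 13 → (14,16); next start ≥ 16 → (16,19).
Selected: (3,7) (8,11) (11,13) (14,16) (16,19)

16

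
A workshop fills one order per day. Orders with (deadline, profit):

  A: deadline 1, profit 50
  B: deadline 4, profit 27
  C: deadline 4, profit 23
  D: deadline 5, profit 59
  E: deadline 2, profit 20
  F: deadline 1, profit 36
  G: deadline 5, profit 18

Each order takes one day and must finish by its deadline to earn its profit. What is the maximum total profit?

Sort by profit descending; place each in the latest free slot ≤ its deadline.
By profit: D(d5,59), A(d1,50), F(d1,36), B(d4,27), C(d4,23), E(d2,20), G(d5,18)
D→slot 5; A→slot 1; F skipped; B→slot 4; C→slot 3; E→slot 2; G skipped.
Profit = 50 + 20 + 23 + 27 + 59 = 179

179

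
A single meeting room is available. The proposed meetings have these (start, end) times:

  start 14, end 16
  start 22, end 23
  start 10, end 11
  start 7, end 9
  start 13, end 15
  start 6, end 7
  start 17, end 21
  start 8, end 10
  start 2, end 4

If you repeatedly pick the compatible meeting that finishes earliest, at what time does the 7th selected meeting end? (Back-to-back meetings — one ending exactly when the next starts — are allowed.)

Sorted by end: (2,4)  (6,7)  (7,9)  (8,10)  (10,11)  (13,15)  (14,16)  (17,21)  (22,23)
take (2,4); take (6,7); take (7,9); take (10,11); take (13,15); take (17,21); take (22,23).
Selected: (2,4) (6,7) (7,9) (10,11) (13,15) (17,21) (22,23)

23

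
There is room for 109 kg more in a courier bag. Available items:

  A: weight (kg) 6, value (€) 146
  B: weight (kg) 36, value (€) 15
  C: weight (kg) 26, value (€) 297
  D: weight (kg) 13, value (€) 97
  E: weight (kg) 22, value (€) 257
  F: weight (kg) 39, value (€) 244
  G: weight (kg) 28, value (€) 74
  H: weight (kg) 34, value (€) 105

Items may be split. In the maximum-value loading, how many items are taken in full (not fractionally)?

5

Sort by value per unit weight and fill in that order.
Order: A (146/6=24.33) > E (257/22=11.68) > C (297/26=11.42) > D (97/13=7.46) > F (244/39=6.26) > H (105/34=3.09) > G (74/28=2.64) > B (15/36=0.42)
Fill: take A (6 @ 146) → take E (22 @ 257) → take C (26 @ 297) → take D (13 @ 97) → take F (39 @ 244) → take 3/34 of H → 9.26; 109/109 used.
5 item(s) taken whole; one partial (take 3/34 of H).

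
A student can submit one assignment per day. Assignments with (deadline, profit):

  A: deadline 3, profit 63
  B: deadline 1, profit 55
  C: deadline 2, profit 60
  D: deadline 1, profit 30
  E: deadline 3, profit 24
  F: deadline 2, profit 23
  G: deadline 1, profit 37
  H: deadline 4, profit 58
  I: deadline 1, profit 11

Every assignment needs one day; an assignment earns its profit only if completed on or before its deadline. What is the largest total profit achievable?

236

Sort by profit descending; place each in the latest free slot ≤ its deadline.
Profit order: A=63 C=60 H=58 B=55 G=37 D=30 E=24 F=23 I=11
Assign: A→slot 3, C→slot 2, H→slot 4, B→slot 1, G skipped, D skipped, E skipped, F skipped, I skipped.
Slots: [1:B] [2:C] [3:A] [4:H]
Profit = 55 + 60 + 63 + 58 = 236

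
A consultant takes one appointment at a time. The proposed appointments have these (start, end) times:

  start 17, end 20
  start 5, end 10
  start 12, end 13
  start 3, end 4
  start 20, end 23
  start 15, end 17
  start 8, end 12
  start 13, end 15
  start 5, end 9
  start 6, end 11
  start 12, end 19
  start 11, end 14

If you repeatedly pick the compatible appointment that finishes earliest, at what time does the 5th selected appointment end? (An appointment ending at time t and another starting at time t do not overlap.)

Sort by end time and greedily take each interval whose start is ≥ the last chosen end.
Sorted by end: (3,4)  (5,9)  (5,10)  (6,11)  (8,12)  (12,13)  (11,14)  (13,15)  (15,17)  (12,19)  (17,20)  (20,23)
take (3,4); take (5,9); take (12,13); skip (11,14); take (13,15); take (15,17); skip (12,19); take (17,20); take (20,23).
Selected: (3,4) (5,9) (12,13) (13,15) (15,17) (17,20) (20,23)

17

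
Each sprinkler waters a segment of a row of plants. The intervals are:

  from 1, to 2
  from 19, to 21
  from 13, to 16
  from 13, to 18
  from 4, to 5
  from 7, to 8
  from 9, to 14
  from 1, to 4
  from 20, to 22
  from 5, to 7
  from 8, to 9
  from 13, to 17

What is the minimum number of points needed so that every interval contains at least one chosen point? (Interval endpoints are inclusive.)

5

By right end: [1,2]  [1,4]  [4,5]  [5,7]  [7,8]  [8,9]  [9,14]  [13,16]  [13,17]  [13,18]  [19,21]  [20,22]
[1,2] uncovered → point at 2; [4,5] uncovered → point at 5; [7,8] uncovered → point at 8; [9,14] uncovered → point at 14; [19,21] uncovered → point at 21.
Points: 2, 5, 8, 14, 21 (5 total).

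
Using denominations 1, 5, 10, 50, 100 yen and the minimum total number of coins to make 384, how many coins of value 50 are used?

Use the largest denomination that fits, subtract, and repeat.
384 = 3×100 + 1×50 + 3×10 + 4×1
Count of 50: 1

1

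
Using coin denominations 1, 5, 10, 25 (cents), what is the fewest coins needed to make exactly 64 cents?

Use the largest denomination that fits, subtract, and repeat.
64 − 2×25→14 − 1×10→4 − 4×1→0
Total coins = 2 + 1 + 4 = 7

7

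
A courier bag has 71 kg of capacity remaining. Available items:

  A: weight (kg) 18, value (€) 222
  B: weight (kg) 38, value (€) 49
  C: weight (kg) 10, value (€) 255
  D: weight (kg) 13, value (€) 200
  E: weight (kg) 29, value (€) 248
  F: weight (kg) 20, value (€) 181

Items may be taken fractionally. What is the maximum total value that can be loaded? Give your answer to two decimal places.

Greedy by value/weight ratio, highest first.
Ratios (sorted): C 25.50, D 15.38, A 12.33, F 9.05, E 8.55, B 1.29
take C (10 @ 255); take D (13 @ 200); take A (18 @ 222); take F (20 @ 181); take 10/29 of E → 85.52. Capacity used 71/71.
Total value = 943.52

943.52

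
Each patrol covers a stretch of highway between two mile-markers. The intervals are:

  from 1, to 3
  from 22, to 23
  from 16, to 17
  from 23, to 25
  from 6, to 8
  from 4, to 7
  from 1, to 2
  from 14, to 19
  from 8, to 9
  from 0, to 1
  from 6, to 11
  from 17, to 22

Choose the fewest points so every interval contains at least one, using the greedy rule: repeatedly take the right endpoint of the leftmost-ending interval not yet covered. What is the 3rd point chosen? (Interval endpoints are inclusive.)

Process intervals by earliest right end; each time one isn't hit yet, stab at its right endpoint.
Sorted: [0,1] [1,2] [1,3] [4,7] [6,8] [8,9] [6,11] [16,17] [14,19] [17,22] [22,23] [23,25]
{[0,1],[1,2],[1,3]} hit by 1; {[4,7],[6,8]} hit by 7; {[8,9],[6,11]} hit by 9; {[16,17],[14,19],[17,22]} hit by 17; {[22,23],[23,25]} hit by 23.
Points: 1, 7, 9, 17, 23 (5 total).

9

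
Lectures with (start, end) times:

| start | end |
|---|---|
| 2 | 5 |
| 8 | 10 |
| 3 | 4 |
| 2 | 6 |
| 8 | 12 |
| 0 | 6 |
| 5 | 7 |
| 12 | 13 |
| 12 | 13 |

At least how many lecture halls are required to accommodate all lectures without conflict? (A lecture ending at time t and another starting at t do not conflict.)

starts: [0, 2, 2, 3, 5, 8, 8, 12, 12]
ends:   [4, 5, 6, 6, 7, 10, 12, 13, 13]
s0→1 s2→2 s2→3 s3→4  — peak 4.

4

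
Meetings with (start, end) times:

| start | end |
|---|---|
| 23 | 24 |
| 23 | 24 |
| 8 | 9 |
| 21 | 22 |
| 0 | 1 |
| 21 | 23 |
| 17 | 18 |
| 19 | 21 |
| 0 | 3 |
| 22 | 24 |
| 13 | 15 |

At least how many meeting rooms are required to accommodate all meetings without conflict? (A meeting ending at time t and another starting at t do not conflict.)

starts: [0, 0, 8, 13, 17, 19, 21, 21, 22, 23, 23]
ends:   [1, 3, 9, 15, 18, 21, 22, 23, 24, 24, 24]
s0→1 s0→2 e1→1 e3→0 s8→1 e9→0 s13→1 e15→0 s17→1 e18→0 s19→1 e21→0 s21→1 s21→2 e22→1 s22→2 e23→1 s23→2 s23→3  — peak 3.

3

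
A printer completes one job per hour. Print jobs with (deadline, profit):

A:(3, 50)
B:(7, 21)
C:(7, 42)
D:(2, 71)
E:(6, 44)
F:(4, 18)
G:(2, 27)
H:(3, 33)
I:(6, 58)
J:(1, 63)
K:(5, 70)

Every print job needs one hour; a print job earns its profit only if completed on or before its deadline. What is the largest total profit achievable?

398

Sort by profit descending; place each in the latest free slot ≤ its deadline.
Profit order: D=71 K=70 J=63 I=58 A=50 E=44 C=42 H=33 G=27 B=21 F=18
Assign: D→slot 2, K→slot 5, J→slot 1, I→slot 6, A→slot 3, E→slot 4, C→slot 7, H skipped, G skipped, B skipped, F skipped.
Slots: [1:J] [2:D] [3:A] [4:E] [5:K] [6:I] [7:C]
Profit = 63 + 71 + 50 + 44 + 70 + 58 + 42 = 398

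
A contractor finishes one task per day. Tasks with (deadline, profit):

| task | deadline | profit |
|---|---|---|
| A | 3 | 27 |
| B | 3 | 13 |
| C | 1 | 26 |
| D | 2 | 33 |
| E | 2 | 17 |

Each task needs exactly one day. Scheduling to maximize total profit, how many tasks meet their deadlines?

Take jobs in profit order; each goes to the latest open slot no later than its deadline.
By profit: D(d2,33), A(d3,27), C(d1,26), E(d2,17), B(d3,13)
D→slot 2; A→slot 3; C→slot 1; E skipped; B skipped.
3 of 5 scheduled.

3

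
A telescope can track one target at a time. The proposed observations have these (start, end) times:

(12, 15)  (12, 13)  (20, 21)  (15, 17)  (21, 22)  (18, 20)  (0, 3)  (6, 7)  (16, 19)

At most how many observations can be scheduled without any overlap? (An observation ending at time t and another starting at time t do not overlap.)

Sort by end time and greedily take each interval whose start is ≥ the last chosen end.
Sorted by end: (0,3)  (6,7)  (12,13)  (12,15)  (15,17)  (16,19)  (18,20)  (20,21)  (21,22)
take (0,3); take (6,7); take (12,13); skip (12,15); take (15,17); skip (16,19); take (18,20); take (20,21); take (21,22).
Selected 7 observations.

7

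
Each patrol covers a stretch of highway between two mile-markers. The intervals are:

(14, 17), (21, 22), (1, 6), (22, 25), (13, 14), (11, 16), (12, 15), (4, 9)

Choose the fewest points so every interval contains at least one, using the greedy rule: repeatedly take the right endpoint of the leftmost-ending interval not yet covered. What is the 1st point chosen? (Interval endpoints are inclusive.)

Process intervals by earliest right end; each time one isn't hit yet, stab at its right endpoint.
By right end: [1,6]  [4,9]  [13,14]  [12,15]  [11,16]  [14,17]  [21,22]  [22,25]
[1,6] uncovered → point at 6; [13,14] uncovered → point at 14; [21,22] uncovered → point at 22.
Points: 6, 14, 22 (3 total).

6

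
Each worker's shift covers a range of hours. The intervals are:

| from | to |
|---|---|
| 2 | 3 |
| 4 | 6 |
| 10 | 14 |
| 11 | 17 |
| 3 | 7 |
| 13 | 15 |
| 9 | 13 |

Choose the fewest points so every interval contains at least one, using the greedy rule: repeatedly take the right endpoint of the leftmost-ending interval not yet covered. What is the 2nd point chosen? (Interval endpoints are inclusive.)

6

Process intervals by earliest right end; each time one isn't hit yet, stab at its right endpoint.
By right end: [2,3]  [4,6]  [3,7]  [9,13]  [10,14]  [13,15]  [11,17]
[2,3] uncovered → point at 3; [4,6] uncovered → point at 6; [9,13] uncovered → point at 13.
Points: 3, 6, 13 (3 total).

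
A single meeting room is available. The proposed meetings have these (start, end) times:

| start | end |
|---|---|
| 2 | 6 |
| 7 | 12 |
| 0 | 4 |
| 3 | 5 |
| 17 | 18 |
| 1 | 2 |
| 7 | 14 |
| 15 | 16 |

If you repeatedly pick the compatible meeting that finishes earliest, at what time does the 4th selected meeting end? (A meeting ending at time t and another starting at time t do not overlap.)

16

Greedy by earliest finish: after sorting by end time, pick each interval compatible with the last pick.
Sorted by end: (1,2)  (0,4)  (3,5)  (2,6)  (7,12)  (7,14)  (15,16)  (17,18)
take (1,2); take (3,5); skip (2,6); take (7,12); take (15,16); take (17,18).
Selected: (1,2) (3,5) (7,12) (15,16) (17,18)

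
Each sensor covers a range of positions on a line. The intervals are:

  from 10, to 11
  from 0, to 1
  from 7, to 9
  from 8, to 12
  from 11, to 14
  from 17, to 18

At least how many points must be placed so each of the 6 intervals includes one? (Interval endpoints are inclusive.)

4

By right end: [0,1]  [7,9]  [10,11]  [8,12]  [11,14]  [17,18]
[0,1] uncovered → point at 1; [7,9] uncovered → point at 9; [10,11] uncovered → point at 11; [17,18] uncovered → point at 18.
Points: 1, 9, 11, 18 (4 total).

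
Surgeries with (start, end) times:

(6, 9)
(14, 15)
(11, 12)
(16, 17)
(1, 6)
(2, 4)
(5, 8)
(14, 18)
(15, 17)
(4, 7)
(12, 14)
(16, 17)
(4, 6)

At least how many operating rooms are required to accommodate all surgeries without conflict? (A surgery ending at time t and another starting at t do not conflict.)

The answer is the maximum number of intervals overlapping at any instant.
starts: [1, 2, 4, 4, 5, 6, 11, 12, 14, 14, 15, 16, 16]
ends:   [4, 6, 6, 7, 8, 9, 12, 14, 15, 17, 17, 17, 18]
s1→1 s2→2 e4→1 s4→2 s4→3 s5→4  — peak 4.

4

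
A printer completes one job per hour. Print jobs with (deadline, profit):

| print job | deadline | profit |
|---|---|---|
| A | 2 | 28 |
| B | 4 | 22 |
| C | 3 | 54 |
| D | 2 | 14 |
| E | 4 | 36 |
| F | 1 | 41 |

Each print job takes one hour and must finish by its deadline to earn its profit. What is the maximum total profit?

Take jobs in profit order; each goes to the latest open slot no later than its deadline.
By profit: C(d3,54), F(d1,41), E(d4,36), A(d2,28), B(d4,22), D(d2,14)
C→slot 3; F→slot 1; E→slot 4; A→slot 2; B skipped; D skipped.
Profit = 41 + 28 + 54 + 36 = 159

159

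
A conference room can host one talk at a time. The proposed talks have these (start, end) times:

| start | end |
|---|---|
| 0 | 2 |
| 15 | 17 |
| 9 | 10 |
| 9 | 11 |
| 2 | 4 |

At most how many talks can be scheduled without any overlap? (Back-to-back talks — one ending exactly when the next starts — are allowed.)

Order by finish time; keep every interval that doesn't clash with the previous kept one.
Sorted by end: (0,2)  (2,4)  (9,10)  (9,11)  (15,17)
take (0,2); take (2,4); take (9,10); take (15,17).
Selected 4 talks.

4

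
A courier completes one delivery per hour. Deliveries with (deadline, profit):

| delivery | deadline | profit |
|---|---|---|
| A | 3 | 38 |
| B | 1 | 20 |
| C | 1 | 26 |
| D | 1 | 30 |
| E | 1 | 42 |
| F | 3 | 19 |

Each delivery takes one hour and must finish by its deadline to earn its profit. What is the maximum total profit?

99

By profit: E(d1,42), A(d3,38), D(d1,30), C(d1,26), B(d1,20), F(d3,19)
E→slot 1; A→slot 3; D skipped; C skipped; B skipped; F→slot 2.
Profit = 42 + 19 + 38 = 99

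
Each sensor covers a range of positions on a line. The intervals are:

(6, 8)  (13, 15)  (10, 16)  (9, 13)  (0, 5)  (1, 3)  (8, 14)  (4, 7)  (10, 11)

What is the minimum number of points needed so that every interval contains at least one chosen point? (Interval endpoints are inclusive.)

Process intervals by earliest right end; each time one isn't hit yet, stab at its right endpoint.
Sorted: [1,3] [0,5] [4,7] [6,8] [10,11] [9,13] [8,14] [13,15] [10,16]
{[1,3],[0,5]} hit by 3; {[4,7],[6,8]} hit by 7; {[10,11],[9,13],[8,14]} hit by 11; {[13,15],[10,16]} hit by 15.
Points: 3, 7, 11, 15 (4 total).

4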